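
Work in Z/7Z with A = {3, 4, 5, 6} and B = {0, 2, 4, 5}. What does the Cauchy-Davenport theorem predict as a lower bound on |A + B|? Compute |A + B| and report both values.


Cauchy-Davenport: |A + B| ≥ min(p, |A| + |B| - 1) for A, B nonempty in Z/pZ.
|A| = 4, |B| = 4, p = 7.
CD lower bound = min(7, 4 + 4 - 1) = min(7, 7) = 7.
Compute A + B mod 7 directly:
a = 3: 3+0=3, 3+2=5, 3+4=0, 3+5=1
a = 4: 4+0=4, 4+2=6, 4+4=1, 4+5=2
a = 5: 5+0=5, 5+2=0, 5+4=2, 5+5=3
a = 6: 6+0=6, 6+2=1, 6+4=3, 6+5=4
A + B = {0, 1, 2, 3, 4, 5, 6}, so |A + B| = 7.
Verify: 7 ≥ 7? Yes ✓.

CD lower bound = 7, actual |A + B| = 7.


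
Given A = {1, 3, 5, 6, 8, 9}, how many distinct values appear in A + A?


A + A = {a + a' : a, a' ∈ A}; |A| = 6.
General bounds: 2|A| - 1 ≤ |A + A| ≤ |A|(|A|+1)/2, i.e. 11 ≤ |A + A| ≤ 21.
Lower bound 2|A|-1 is attained iff A is an arithmetic progression.
Enumerate sums a + a' for a ≤ a' (symmetric, so this suffices):
a = 1: 1+1=2, 1+3=4, 1+5=6, 1+6=7, 1+8=9, 1+9=10
a = 3: 3+3=6, 3+5=8, 3+6=9, 3+8=11, 3+9=12
a = 5: 5+5=10, 5+6=11, 5+8=13, 5+9=14
a = 6: 6+6=12, 6+8=14, 6+9=15
a = 8: 8+8=16, 8+9=17
a = 9: 9+9=18
Distinct sums: {2, 4, 6, 7, 8, 9, 10, 11, 12, 13, 14, 15, 16, 17, 18}
|A + A| = 15

|A + A| = 15


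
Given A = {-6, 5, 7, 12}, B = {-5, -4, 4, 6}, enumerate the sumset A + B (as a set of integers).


A + B = {a + b : a ∈ A, b ∈ B}.
Enumerate all |A|·|B| = 4·4 = 16 pairs (a, b) and collect distinct sums.
a = -6: -6+-5=-11, -6+-4=-10, -6+4=-2, -6+6=0
a = 5: 5+-5=0, 5+-4=1, 5+4=9, 5+6=11
a = 7: 7+-5=2, 7+-4=3, 7+4=11, 7+6=13
a = 12: 12+-5=7, 12+-4=8, 12+4=16, 12+6=18
Collecting distinct sums: A + B = {-11, -10, -2, 0, 1, 2, 3, 7, 8, 9, 11, 13, 16, 18}
|A + B| = 14

A + B = {-11, -10, -2, 0, 1, 2, 3, 7, 8, 9, 11, 13, 16, 18}


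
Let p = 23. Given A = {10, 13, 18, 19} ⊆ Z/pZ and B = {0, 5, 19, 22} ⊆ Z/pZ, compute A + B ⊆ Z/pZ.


Work in Z/23Z: reduce every sum a + b modulo 23.
Enumerate all 16 pairs:
a = 10: 10+0=10, 10+5=15, 10+19=6, 10+22=9
a = 13: 13+0=13, 13+5=18, 13+19=9, 13+22=12
a = 18: 18+0=18, 18+5=0, 18+19=14, 18+22=17
a = 19: 19+0=19, 19+5=1, 19+19=15, 19+22=18
Distinct residues collected: {0, 1, 6, 9, 10, 12, 13, 14, 15, 17, 18, 19}
|A + B| = 12 (out of 23 total residues).

A + B = {0, 1, 6, 9, 10, 12, 13, 14, 15, 17, 18, 19}


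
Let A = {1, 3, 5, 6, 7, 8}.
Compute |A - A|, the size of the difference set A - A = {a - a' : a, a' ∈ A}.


A - A = {a - a' : a, a' ∈ A}; |A| = 6.
Bounds: 2|A|-1 ≤ |A - A| ≤ |A|² - |A| + 1, i.e. 11 ≤ |A - A| ≤ 31.
Note: 0 ∈ A - A always (from a - a). The set is symmetric: if d ∈ A - A then -d ∈ A - A.
Enumerate nonzero differences d = a - a' with a > a' (then include -d):
Positive differences: {1, 2, 3, 4, 5, 6, 7}
Full difference set: {0} ∪ (positive diffs) ∪ (negative diffs).
|A - A| = 1 + 2·7 = 15 (matches direct enumeration: 15).

|A - A| = 15


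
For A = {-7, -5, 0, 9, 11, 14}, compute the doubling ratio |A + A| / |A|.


|A| = 6.
Compute A + A by enumerating all 36 pairs.
A + A = {-14, -12, -10, -7, -5, 0, 2, 4, 6, 7, 9, 11, 14, 18, 20, 22, 23, 25, 28}, so |A + A| = 19.
K = |A + A| / |A| = 19/6 (already in lowest terms) ≈ 3.1667.
Reference: AP of size 6 gives K = 11/6 ≈ 1.8333; a fully generic set of size 6 gives K ≈ 3.5000.

|A| = 6, |A + A| = 19, K = 19/6.


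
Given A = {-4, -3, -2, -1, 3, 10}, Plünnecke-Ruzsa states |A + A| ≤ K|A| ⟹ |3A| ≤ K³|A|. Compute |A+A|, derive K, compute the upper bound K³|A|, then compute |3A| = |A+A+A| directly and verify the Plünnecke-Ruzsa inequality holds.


|A| = 6.
Step 1: Compute A + A by enumerating all 36 pairs.
A + A = {-8, -7, -6, -5, -4, -3, -2, -1, 0, 1, 2, 6, 7, 8, 9, 13, 20}, so |A + A| = 17.
Step 2: Doubling constant K = |A + A|/|A| = 17/6 = 17/6 ≈ 2.8333.
Step 3: Plünnecke-Ruzsa gives |3A| ≤ K³·|A| = (2.8333)³ · 6 ≈ 136.4722.
Step 4: Compute 3A = A + A + A directly by enumerating all triples (a,b,c) ∈ A³; |3A| = 31.
Step 5: Check 31 ≤ 136.4722? Yes ✓.

K = 17/6, Plünnecke-Ruzsa bound K³|A| ≈ 136.4722, |3A| = 31, inequality holds.


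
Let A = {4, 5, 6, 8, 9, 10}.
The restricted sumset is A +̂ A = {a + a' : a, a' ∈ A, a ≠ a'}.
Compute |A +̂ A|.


Restricted sumset: A +̂ A = {a + a' : a ∈ A, a' ∈ A, a ≠ a'}.
Equivalently, take A + A and drop any sum 2a that is achievable ONLY as a + a for a ∈ A (i.e. sums representable only with equal summands).
Enumerate pairs (a, a') with a < a' (symmetric, so each unordered pair gives one sum; this covers all a ≠ a'):
  4 + 5 = 9
  4 + 6 = 10
  4 + 8 = 12
  4 + 9 = 13
  4 + 10 = 14
  5 + 6 = 11
  5 + 8 = 13
  5 + 9 = 14
  5 + 10 = 15
  6 + 8 = 14
  6 + 9 = 15
  6 + 10 = 16
  8 + 9 = 17
  8 + 10 = 18
  9 + 10 = 19
Collected distinct sums: {9, 10, 11, 12, 13, 14, 15, 16, 17, 18, 19}
|A +̂ A| = 11
(Reference bound: |A +̂ A| ≥ 2|A| - 3 for |A| ≥ 2, with |A| = 6 giving ≥ 9.)

|A +̂ A| = 11


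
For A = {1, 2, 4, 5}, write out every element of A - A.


A - A = {a - a' : a, a' ∈ A}.
Compute a - a' for each ordered pair (a, a'):
a = 1: 1-1=0, 1-2=-1, 1-4=-3, 1-5=-4
a = 2: 2-1=1, 2-2=0, 2-4=-2, 2-5=-3
a = 4: 4-1=3, 4-2=2, 4-4=0, 4-5=-1
a = 5: 5-1=4, 5-2=3, 5-4=1, 5-5=0
Collecting distinct values (and noting 0 appears from a-a):
A - A = {-4, -3, -2, -1, 0, 1, 2, 3, 4}
|A - A| = 9

A - A = {-4, -3, -2, -1, 0, 1, 2, 3, 4}


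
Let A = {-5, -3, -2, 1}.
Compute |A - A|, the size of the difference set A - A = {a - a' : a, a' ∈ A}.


A - A = {a - a' : a, a' ∈ A}; |A| = 4.
Bounds: 2|A|-1 ≤ |A - A| ≤ |A|² - |A| + 1, i.e. 7 ≤ |A - A| ≤ 13.
Note: 0 ∈ A - A always (from a - a). The set is symmetric: if d ∈ A - A then -d ∈ A - A.
Enumerate nonzero differences d = a - a' with a > a' (then include -d):
Positive differences: {1, 2, 3, 4, 6}
Full difference set: {0} ∪ (positive diffs) ∪ (negative diffs).
|A - A| = 1 + 2·5 = 11 (matches direct enumeration: 11).

|A - A| = 11


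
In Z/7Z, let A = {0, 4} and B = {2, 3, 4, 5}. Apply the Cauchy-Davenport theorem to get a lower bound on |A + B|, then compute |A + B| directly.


Cauchy-Davenport: |A + B| ≥ min(p, |A| + |B| - 1) for A, B nonempty in Z/pZ.
|A| = 2, |B| = 4, p = 7.
CD lower bound = min(7, 2 + 4 - 1) = min(7, 5) = 5.
Compute A + B mod 7 directly:
a = 0: 0+2=2, 0+3=3, 0+4=4, 0+5=5
a = 4: 4+2=6, 4+3=0, 4+4=1, 4+5=2
A + B = {0, 1, 2, 3, 4, 5, 6}, so |A + B| = 7.
Verify: 7 ≥ 5? Yes ✓.

CD lower bound = 5, actual |A + B| = 7.


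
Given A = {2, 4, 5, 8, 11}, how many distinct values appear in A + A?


A + A = {a + a' : a, a' ∈ A}; |A| = 5.
General bounds: 2|A| - 1 ≤ |A + A| ≤ |A|(|A|+1)/2, i.e. 9 ≤ |A + A| ≤ 15.
Lower bound 2|A|-1 is attained iff A is an arithmetic progression.
Enumerate sums a + a' for a ≤ a' (symmetric, so this suffices):
a = 2: 2+2=4, 2+4=6, 2+5=7, 2+8=10, 2+11=13
a = 4: 4+4=8, 4+5=9, 4+8=12, 4+11=15
a = 5: 5+5=10, 5+8=13, 5+11=16
a = 8: 8+8=16, 8+11=19
a = 11: 11+11=22
Distinct sums: {4, 6, 7, 8, 9, 10, 12, 13, 15, 16, 19, 22}
|A + A| = 12

|A + A| = 12


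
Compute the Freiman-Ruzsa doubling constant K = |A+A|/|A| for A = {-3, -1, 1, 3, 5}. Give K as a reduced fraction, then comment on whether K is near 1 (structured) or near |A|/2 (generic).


|A| = 5.
Compute A + A by enumerating all 25 pairs.
A + A = {-6, -4, -2, 0, 2, 4, 6, 8, 10}, so |A + A| = 9.
K = |A + A| / |A| = 9/5 (already in lowest terms) ≈ 1.8000.
Reference: AP of size 5 gives K = 9/5 ≈ 1.8000; a fully generic set of size 5 gives K ≈ 3.0000.

|A| = 5, |A + A| = 9, K = 9/5.


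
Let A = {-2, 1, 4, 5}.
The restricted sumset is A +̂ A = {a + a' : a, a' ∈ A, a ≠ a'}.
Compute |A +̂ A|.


Restricted sumset: A +̂ A = {a + a' : a ∈ A, a' ∈ A, a ≠ a'}.
Equivalently, take A + A and drop any sum 2a that is achievable ONLY as a + a for a ∈ A (i.e. sums representable only with equal summands).
Enumerate pairs (a, a') with a < a' (symmetric, so each unordered pair gives one sum; this covers all a ≠ a'):
  -2 + 1 = -1
  -2 + 4 = 2
  -2 + 5 = 3
  1 + 4 = 5
  1 + 5 = 6
  4 + 5 = 9
Collected distinct sums: {-1, 2, 3, 5, 6, 9}
|A +̂ A| = 6
(Reference bound: |A +̂ A| ≥ 2|A| - 3 for |A| ≥ 2, with |A| = 4 giving ≥ 5.)

|A +̂ A| = 6


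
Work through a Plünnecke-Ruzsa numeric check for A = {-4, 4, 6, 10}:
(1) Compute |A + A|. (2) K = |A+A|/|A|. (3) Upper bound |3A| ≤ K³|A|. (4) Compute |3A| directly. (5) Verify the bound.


|A| = 4.
Step 1: Compute A + A by enumerating all 16 pairs.
A + A = {-8, 0, 2, 6, 8, 10, 12, 14, 16, 20}, so |A + A| = 10.
Step 2: Doubling constant K = |A + A|/|A| = 10/4 = 10/4 ≈ 2.5000.
Step 3: Plünnecke-Ruzsa gives |3A| ≤ K³·|A| = (2.5000)³ · 4 ≈ 62.5000.
Step 4: Compute 3A = A + A + A directly by enumerating all triples (a,b,c) ∈ A³; |3A| = 17.
Step 5: Check 17 ≤ 62.5000? Yes ✓.

K = 10/4, Plünnecke-Ruzsa bound K³|A| ≈ 62.5000, |3A| = 17, inequality holds.


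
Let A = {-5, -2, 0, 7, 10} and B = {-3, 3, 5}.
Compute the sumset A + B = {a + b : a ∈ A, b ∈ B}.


A + B = {a + b : a ∈ A, b ∈ B}.
Enumerate all |A|·|B| = 5·3 = 15 pairs (a, b) and collect distinct sums.
a = -5: -5+-3=-8, -5+3=-2, -5+5=0
a = -2: -2+-3=-5, -2+3=1, -2+5=3
a = 0: 0+-3=-3, 0+3=3, 0+5=5
a = 7: 7+-3=4, 7+3=10, 7+5=12
a = 10: 10+-3=7, 10+3=13, 10+5=15
Collecting distinct sums: A + B = {-8, -5, -3, -2, 0, 1, 3, 4, 5, 7, 10, 12, 13, 15}
|A + B| = 14

A + B = {-8, -5, -3, -2, 0, 1, 3, 4, 5, 7, 10, 12, 13, 15}


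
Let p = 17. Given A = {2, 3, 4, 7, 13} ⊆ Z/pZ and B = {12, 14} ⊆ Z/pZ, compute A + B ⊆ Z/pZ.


Work in Z/17Z: reduce every sum a + b modulo 17.
Enumerate all 10 pairs:
a = 2: 2+12=14, 2+14=16
a = 3: 3+12=15, 3+14=0
a = 4: 4+12=16, 4+14=1
a = 7: 7+12=2, 7+14=4
a = 13: 13+12=8, 13+14=10
Distinct residues collected: {0, 1, 2, 4, 8, 10, 14, 15, 16}
|A + B| = 9 (out of 17 total residues).

A + B = {0, 1, 2, 4, 8, 10, 14, 15, 16}


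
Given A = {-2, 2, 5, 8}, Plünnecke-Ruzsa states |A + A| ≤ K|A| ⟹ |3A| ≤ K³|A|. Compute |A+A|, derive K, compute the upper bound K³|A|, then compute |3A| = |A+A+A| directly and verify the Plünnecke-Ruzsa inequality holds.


|A| = 4.
Step 1: Compute A + A by enumerating all 16 pairs.
A + A = {-4, 0, 3, 4, 6, 7, 10, 13, 16}, so |A + A| = 9.
Step 2: Doubling constant K = |A + A|/|A| = 9/4 = 9/4 ≈ 2.2500.
Step 3: Plünnecke-Ruzsa gives |3A| ≤ K³·|A| = (2.2500)³ · 4 ≈ 45.5625.
Step 4: Compute 3A = A + A + A directly by enumerating all triples (a,b,c) ∈ A³; |3A| = 16.
Step 5: Check 16 ≤ 45.5625? Yes ✓.

K = 9/4, Plünnecke-Ruzsa bound K³|A| ≈ 45.5625, |3A| = 16, inequality holds.


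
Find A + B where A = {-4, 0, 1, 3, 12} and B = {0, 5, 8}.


A + B = {a + b : a ∈ A, b ∈ B}.
Enumerate all |A|·|B| = 5·3 = 15 pairs (a, b) and collect distinct sums.
a = -4: -4+0=-4, -4+5=1, -4+8=4
a = 0: 0+0=0, 0+5=5, 0+8=8
a = 1: 1+0=1, 1+5=6, 1+8=9
a = 3: 3+0=3, 3+5=8, 3+8=11
a = 12: 12+0=12, 12+5=17, 12+8=20
Collecting distinct sums: A + B = {-4, 0, 1, 3, 4, 5, 6, 8, 9, 11, 12, 17, 20}
|A + B| = 13

A + B = {-4, 0, 1, 3, 4, 5, 6, 8, 9, 11, 12, 17, 20}


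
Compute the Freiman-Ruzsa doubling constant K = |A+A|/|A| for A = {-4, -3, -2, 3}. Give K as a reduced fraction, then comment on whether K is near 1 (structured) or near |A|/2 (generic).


|A| = 4.
Compute A + A by enumerating all 16 pairs.
A + A = {-8, -7, -6, -5, -4, -1, 0, 1, 6}, so |A + A| = 9.
K = |A + A| / |A| = 9/4 (already in lowest terms) ≈ 2.2500.
Reference: AP of size 4 gives K = 7/4 ≈ 1.7500; a fully generic set of size 4 gives K ≈ 2.5000.

|A| = 4, |A + A| = 9, K = 9/4.


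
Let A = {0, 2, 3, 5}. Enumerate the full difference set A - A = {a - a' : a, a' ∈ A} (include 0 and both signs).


A - A = {a - a' : a, a' ∈ A}.
Compute a - a' for each ordered pair (a, a'):
a = 0: 0-0=0, 0-2=-2, 0-3=-3, 0-5=-5
a = 2: 2-0=2, 2-2=0, 2-3=-1, 2-5=-3
a = 3: 3-0=3, 3-2=1, 3-3=0, 3-5=-2
a = 5: 5-0=5, 5-2=3, 5-3=2, 5-5=0
Collecting distinct values (and noting 0 appears from a-a):
A - A = {-5, -3, -2, -1, 0, 1, 2, 3, 5}
|A - A| = 9

A - A = {-5, -3, -2, -1, 0, 1, 2, 3, 5}


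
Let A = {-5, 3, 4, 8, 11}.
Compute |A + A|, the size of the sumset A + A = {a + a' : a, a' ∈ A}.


A + A = {a + a' : a, a' ∈ A}; |A| = 5.
General bounds: 2|A| - 1 ≤ |A + A| ≤ |A|(|A|+1)/2, i.e. 9 ≤ |A + A| ≤ 15.
Lower bound 2|A|-1 is attained iff A is an arithmetic progression.
Enumerate sums a + a' for a ≤ a' (symmetric, so this suffices):
a = -5: -5+-5=-10, -5+3=-2, -5+4=-1, -5+8=3, -5+11=6
a = 3: 3+3=6, 3+4=7, 3+8=11, 3+11=14
a = 4: 4+4=8, 4+8=12, 4+11=15
a = 8: 8+8=16, 8+11=19
a = 11: 11+11=22
Distinct sums: {-10, -2, -1, 3, 6, 7, 8, 11, 12, 14, 15, 16, 19, 22}
|A + A| = 14

|A + A| = 14


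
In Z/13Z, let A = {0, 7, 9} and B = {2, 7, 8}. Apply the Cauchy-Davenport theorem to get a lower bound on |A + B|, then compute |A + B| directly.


Cauchy-Davenport: |A + B| ≥ min(p, |A| + |B| - 1) for A, B nonempty in Z/pZ.
|A| = 3, |B| = 3, p = 13.
CD lower bound = min(13, 3 + 3 - 1) = min(13, 5) = 5.
Compute A + B mod 13 directly:
a = 0: 0+2=2, 0+7=7, 0+8=8
a = 7: 7+2=9, 7+7=1, 7+8=2
a = 9: 9+2=11, 9+7=3, 9+8=4
A + B = {1, 2, 3, 4, 7, 8, 9, 11}, so |A + B| = 8.
Verify: 8 ≥ 5? Yes ✓.

CD lower bound = 5, actual |A + B| = 8.


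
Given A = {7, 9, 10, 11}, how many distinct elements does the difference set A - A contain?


A - A = {a - a' : a, a' ∈ A}; |A| = 4.
Bounds: 2|A|-1 ≤ |A - A| ≤ |A|² - |A| + 1, i.e. 7 ≤ |A - A| ≤ 13.
Note: 0 ∈ A - A always (from a - a). The set is symmetric: if d ∈ A - A then -d ∈ A - A.
Enumerate nonzero differences d = a - a' with a > a' (then include -d):
Positive differences: {1, 2, 3, 4}
Full difference set: {0} ∪ (positive diffs) ∪ (negative diffs).
|A - A| = 1 + 2·4 = 9 (matches direct enumeration: 9).

|A - A| = 9


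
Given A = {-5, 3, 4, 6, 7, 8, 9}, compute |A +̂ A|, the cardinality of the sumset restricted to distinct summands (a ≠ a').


Restricted sumset: A +̂ A = {a + a' : a ∈ A, a' ∈ A, a ≠ a'}.
Equivalently, take A + A and drop any sum 2a that is achievable ONLY as a + a for a ∈ A (i.e. sums representable only with equal summands).
Enumerate pairs (a, a') with a < a' (symmetric, so each unordered pair gives one sum; this covers all a ≠ a'):
  -5 + 3 = -2
  -5 + 4 = -1
  -5 + 6 = 1
  -5 + 7 = 2
  -5 + 8 = 3
  -5 + 9 = 4
  3 + 4 = 7
  3 + 6 = 9
  3 + 7 = 10
  3 + 8 = 11
  3 + 9 = 12
  4 + 6 = 10
  4 + 7 = 11
  4 + 8 = 12
  4 + 9 = 13
  6 + 7 = 13
  6 + 8 = 14
  6 + 9 = 15
  7 + 8 = 15
  7 + 9 = 16
  8 + 9 = 17
Collected distinct sums: {-2, -1, 1, 2, 3, 4, 7, 9, 10, 11, 12, 13, 14, 15, 16, 17}
|A +̂ A| = 16
(Reference bound: |A +̂ A| ≥ 2|A| - 3 for |A| ≥ 2, with |A| = 7 giving ≥ 11.)

|A +̂ A| = 16


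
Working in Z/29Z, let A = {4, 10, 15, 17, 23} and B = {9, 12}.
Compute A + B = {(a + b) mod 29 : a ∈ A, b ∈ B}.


Work in Z/29Z: reduce every sum a + b modulo 29.
Enumerate all 10 pairs:
a = 4: 4+9=13, 4+12=16
a = 10: 10+9=19, 10+12=22
a = 15: 15+9=24, 15+12=27
a = 17: 17+9=26, 17+12=0
a = 23: 23+9=3, 23+12=6
Distinct residues collected: {0, 3, 6, 13, 16, 19, 22, 24, 26, 27}
|A + B| = 10 (out of 29 total residues).

A + B = {0, 3, 6, 13, 16, 19, 22, 24, 26, 27}


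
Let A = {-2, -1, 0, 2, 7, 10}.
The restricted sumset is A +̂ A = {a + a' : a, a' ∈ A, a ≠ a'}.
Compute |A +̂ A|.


Restricted sumset: A +̂ A = {a + a' : a ∈ A, a' ∈ A, a ≠ a'}.
Equivalently, take A + A and drop any sum 2a that is achievable ONLY as a + a for a ∈ A (i.e. sums representable only with equal summands).
Enumerate pairs (a, a') with a < a' (symmetric, so each unordered pair gives one sum; this covers all a ≠ a'):
  -2 + -1 = -3
  -2 + 0 = -2
  -2 + 2 = 0
  -2 + 7 = 5
  -2 + 10 = 8
  -1 + 0 = -1
  -1 + 2 = 1
  -1 + 7 = 6
  -1 + 10 = 9
  0 + 2 = 2
  0 + 7 = 7
  0 + 10 = 10
  2 + 7 = 9
  2 + 10 = 12
  7 + 10 = 17
Collected distinct sums: {-3, -2, -1, 0, 1, 2, 5, 6, 7, 8, 9, 10, 12, 17}
|A +̂ A| = 14
(Reference bound: |A +̂ A| ≥ 2|A| - 3 for |A| ≥ 2, with |A| = 6 giving ≥ 9.)

|A +̂ A| = 14


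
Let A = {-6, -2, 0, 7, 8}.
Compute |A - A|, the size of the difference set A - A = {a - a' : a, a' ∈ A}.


A - A = {a - a' : a, a' ∈ A}; |A| = 5.
Bounds: 2|A|-1 ≤ |A - A| ≤ |A|² - |A| + 1, i.e. 9 ≤ |A - A| ≤ 21.
Note: 0 ∈ A - A always (from a - a). The set is symmetric: if d ∈ A - A then -d ∈ A - A.
Enumerate nonzero differences d = a - a' with a > a' (then include -d):
Positive differences: {1, 2, 4, 6, 7, 8, 9, 10, 13, 14}
Full difference set: {0} ∪ (positive diffs) ∪ (negative diffs).
|A - A| = 1 + 2·10 = 21 (matches direct enumeration: 21).

|A - A| = 21


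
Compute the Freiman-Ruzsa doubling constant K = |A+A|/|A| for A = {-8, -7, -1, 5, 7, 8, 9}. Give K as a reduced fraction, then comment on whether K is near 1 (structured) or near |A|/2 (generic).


|A| = 7.
Compute A + A by enumerating all 49 pairs.
A + A = {-16, -15, -14, -9, -8, -3, -2, -1, 0, 1, 2, 4, 6, 7, 8, 10, 12, 13, 14, 15, 16, 17, 18}, so |A + A| = 23.
K = |A + A| / |A| = 23/7 (already in lowest terms) ≈ 3.2857.
Reference: AP of size 7 gives K = 13/7 ≈ 1.8571; a fully generic set of size 7 gives K ≈ 4.0000.

|A| = 7, |A + A| = 23, K = 23/7.


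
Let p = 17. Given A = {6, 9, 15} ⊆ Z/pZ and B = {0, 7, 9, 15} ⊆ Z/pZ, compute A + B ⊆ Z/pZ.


Work in Z/17Z: reduce every sum a + b modulo 17.
Enumerate all 12 pairs:
a = 6: 6+0=6, 6+7=13, 6+9=15, 6+15=4
a = 9: 9+0=9, 9+7=16, 9+9=1, 9+15=7
a = 15: 15+0=15, 15+7=5, 15+9=7, 15+15=13
Distinct residues collected: {1, 4, 5, 6, 7, 9, 13, 15, 16}
|A + B| = 9 (out of 17 total residues).

A + B = {1, 4, 5, 6, 7, 9, 13, 15, 16}


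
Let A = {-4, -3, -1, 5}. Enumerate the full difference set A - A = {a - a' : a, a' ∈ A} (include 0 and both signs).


A - A = {a - a' : a, a' ∈ A}.
Compute a - a' for each ordered pair (a, a'):
a = -4: -4--4=0, -4--3=-1, -4--1=-3, -4-5=-9
a = -3: -3--4=1, -3--3=0, -3--1=-2, -3-5=-8
a = -1: -1--4=3, -1--3=2, -1--1=0, -1-5=-6
a = 5: 5--4=9, 5--3=8, 5--1=6, 5-5=0
Collecting distinct values (and noting 0 appears from a-a):
A - A = {-9, -8, -6, -3, -2, -1, 0, 1, 2, 3, 6, 8, 9}
|A - A| = 13

A - A = {-9, -8, -6, -3, -2, -1, 0, 1, 2, 3, 6, 8, 9}


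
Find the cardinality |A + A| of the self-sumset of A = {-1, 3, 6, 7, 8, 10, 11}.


A + A = {a + a' : a, a' ∈ A}; |A| = 7.
General bounds: 2|A| - 1 ≤ |A + A| ≤ |A|(|A|+1)/2, i.e. 13 ≤ |A + A| ≤ 28.
Lower bound 2|A|-1 is attained iff A is an arithmetic progression.
Enumerate sums a + a' for a ≤ a' (symmetric, so this suffices):
a = -1: -1+-1=-2, -1+3=2, -1+6=5, -1+7=6, -1+8=7, -1+10=9, -1+11=10
a = 3: 3+3=6, 3+6=9, 3+7=10, 3+8=11, 3+10=13, 3+11=14
a = 6: 6+6=12, 6+7=13, 6+8=14, 6+10=16, 6+11=17
a = 7: 7+7=14, 7+8=15, 7+10=17, 7+11=18
a = 8: 8+8=16, 8+10=18, 8+11=19
a = 10: 10+10=20, 10+11=21
a = 11: 11+11=22
Distinct sums: {-2, 2, 5, 6, 7, 9, 10, 11, 12, 13, 14, 15, 16, 17, 18, 19, 20, 21, 22}
|A + A| = 19

|A + A| = 19


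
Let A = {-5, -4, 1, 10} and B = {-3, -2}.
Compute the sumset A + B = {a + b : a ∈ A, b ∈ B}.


A + B = {a + b : a ∈ A, b ∈ B}.
Enumerate all |A|·|B| = 4·2 = 8 pairs (a, b) and collect distinct sums.
a = -5: -5+-3=-8, -5+-2=-7
a = -4: -4+-3=-7, -4+-2=-6
a = 1: 1+-3=-2, 1+-2=-1
a = 10: 10+-3=7, 10+-2=8
Collecting distinct sums: A + B = {-8, -7, -6, -2, -1, 7, 8}
|A + B| = 7

A + B = {-8, -7, -6, -2, -1, 7, 8}


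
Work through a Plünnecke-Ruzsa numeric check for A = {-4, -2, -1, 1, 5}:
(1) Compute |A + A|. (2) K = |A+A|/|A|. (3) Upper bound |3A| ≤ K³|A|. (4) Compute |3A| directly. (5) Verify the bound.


|A| = 5.
Step 1: Compute A + A by enumerating all 25 pairs.
A + A = {-8, -6, -5, -4, -3, -2, -1, 0, 1, 2, 3, 4, 6, 10}, so |A + A| = 14.
Step 2: Doubling constant K = |A + A|/|A| = 14/5 = 14/5 ≈ 2.8000.
Step 3: Plünnecke-Ruzsa gives |3A| ≤ K³·|A| = (2.8000)³ · 5 ≈ 109.7600.
Step 4: Compute 3A = A + A + A directly by enumerating all triples (a,b,c) ∈ A³; |3A| = 23.
Step 5: Check 23 ≤ 109.7600? Yes ✓.

K = 14/5, Plünnecke-Ruzsa bound K³|A| ≈ 109.7600, |3A| = 23, inequality holds.


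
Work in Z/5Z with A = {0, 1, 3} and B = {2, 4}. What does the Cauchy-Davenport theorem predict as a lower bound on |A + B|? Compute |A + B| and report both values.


Cauchy-Davenport: |A + B| ≥ min(p, |A| + |B| - 1) for A, B nonempty in Z/pZ.
|A| = 3, |B| = 2, p = 5.
CD lower bound = min(5, 3 + 2 - 1) = min(5, 4) = 4.
Compute A + B mod 5 directly:
a = 0: 0+2=2, 0+4=4
a = 1: 1+2=3, 1+4=0
a = 3: 3+2=0, 3+4=2
A + B = {0, 2, 3, 4}, so |A + B| = 4.
Verify: 4 ≥ 4? Yes ✓.

CD lower bound = 4, actual |A + B| = 4.


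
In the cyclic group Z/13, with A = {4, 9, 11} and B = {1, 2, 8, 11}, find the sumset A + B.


Work in Z/13Z: reduce every sum a + b modulo 13.
Enumerate all 12 pairs:
a = 4: 4+1=5, 4+2=6, 4+8=12, 4+11=2
a = 9: 9+1=10, 9+2=11, 9+8=4, 9+11=7
a = 11: 11+1=12, 11+2=0, 11+8=6, 11+11=9
Distinct residues collected: {0, 2, 4, 5, 6, 7, 9, 10, 11, 12}
|A + B| = 10 (out of 13 total residues).

A + B = {0, 2, 4, 5, 6, 7, 9, 10, 11, 12}


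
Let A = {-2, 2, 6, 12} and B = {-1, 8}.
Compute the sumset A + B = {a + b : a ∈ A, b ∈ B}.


A + B = {a + b : a ∈ A, b ∈ B}.
Enumerate all |A|·|B| = 4·2 = 8 pairs (a, b) and collect distinct sums.
a = -2: -2+-1=-3, -2+8=6
a = 2: 2+-1=1, 2+8=10
a = 6: 6+-1=5, 6+8=14
a = 12: 12+-1=11, 12+8=20
Collecting distinct sums: A + B = {-3, 1, 5, 6, 10, 11, 14, 20}
|A + B| = 8

A + B = {-3, 1, 5, 6, 10, 11, 14, 20}


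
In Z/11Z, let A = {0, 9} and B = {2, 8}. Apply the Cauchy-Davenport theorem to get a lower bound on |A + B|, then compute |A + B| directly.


Cauchy-Davenport: |A + B| ≥ min(p, |A| + |B| - 1) for A, B nonempty in Z/pZ.
|A| = 2, |B| = 2, p = 11.
CD lower bound = min(11, 2 + 2 - 1) = min(11, 3) = 3.
Compute A + B mod 11 directly:
a = 0: 0+2=2, 0+8=8
a = 9: 9+2=0, 9+8=6
A + B = {0, 2, 6, 8}, so |A + B| = 4.
Verify: 4 ≥ 3? Yes ✓.

CD lower bound = 3, actual |A + B| = 4.


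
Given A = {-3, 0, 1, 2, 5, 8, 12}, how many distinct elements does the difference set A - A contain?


A - A = {a - a' : a, a' ∈ A}; |A| = 7.
Bounds: 2|A|-1 ≤ |A - A| ≤ |A|² - |A| + 1, i.e. 13 ≤ |A - A| ≤ 43.
Note: 0 ∈ A - A always (from a - a). The set is symmetric: if d ∈ A - A then -d ∈ A - A.
Enumerate nonzero differences d = a - a' with a > a' (then include -d):
Positive differences: {1, 2, 3, 4, 5, 6, 7, 8, 10, 11, 12, 15}
Full difference set: {0} ∪ (positive diffs) ∪ (negative diffs).
|A - A| = 1 + 2·12 = 25 (matches direct enumeration: 25).

|A - A| = 25


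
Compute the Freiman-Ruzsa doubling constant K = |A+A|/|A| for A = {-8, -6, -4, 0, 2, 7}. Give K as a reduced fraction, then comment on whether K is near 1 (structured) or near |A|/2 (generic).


|A| = 6.
Compute A + A by enumerating all 36 pairs.
A + A = {-16, -14, -12, -10, -8, -6, -4, -2, -1, 0, 1, 2, 3, 4, 7, 9, 14}, so |A + A| = 17.
K = |A + A| / |A| = 17/6 (already in lowest terms) ≈ 2.8333.
Reference: AP of size 6 gives K = 11/6 ≈ 1.8333; a fully generic set of size 6 gives K ≈ 3.5000.

|A| = 6, |A + A| = 17, K = 17/6.


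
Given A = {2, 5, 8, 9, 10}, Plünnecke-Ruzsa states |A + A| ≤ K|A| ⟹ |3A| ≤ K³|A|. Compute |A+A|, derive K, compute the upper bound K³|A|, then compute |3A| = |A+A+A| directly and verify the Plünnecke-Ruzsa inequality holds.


|A| = 5.
Step 1: Compute A + A by enumerating all 25 pairs.
A + A = {4, 7, 10, 11, 12, 13, 14, 15, 16, 17, 18, 19, 20}, so |A + A| = 13.
Step 2: Doubling constant K = |A + A|/|A| = 13/5 = 13/5 ≈ 2.6000.
Step 3: Plünnecke-Ruzsa gives |3A| ≤ K³·|A| = (2.6000)³ · 5 ≈ 87.8800.
Step 4: Compute 3A = A + A + A directly by enumerating all triples (a,b,c) ∈ A³; |3A| = 21.
Step 5: Check 21 ≤ 87.8800? Yes ✓.

K = 13/5, Plünnecke-Ruzsa bound K³|A| ≈ 87.8800, |3A| = 21, inequality holds.


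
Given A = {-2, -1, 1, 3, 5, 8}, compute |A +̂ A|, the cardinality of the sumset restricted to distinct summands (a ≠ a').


Restricted sumset: A +̂ A = {a + a' : a ∈ A, a' ∈ A, a ≠ a'}.
Equivalently, take A + A and drop any sum 2a that is achievable ONLY as a + a for a ∈ A (i.e. sums representable only with equal summands).
Enumerate pairs (a, a') with a < a' (symmetric, so each unordered pair gives one sum; this covers all a ≠ a'):
  -2 + -1 = -3
  -2 + 1 = -1
  -2 + 3 = 1
  -2 + 5 = 3
  -2 + 8 = 6
  -1 + 1 = 0
  -1 + 3 = 2
  -1 + 5 = 4
  -1 + 8 = 7
  1 + 3 = 4
  1 + 5 = 6
  1 + 8 = 9
  3 + 5 = 8
  3 + 8 = 11
  5 + 8 = 13
Collected distinct sums: {-3, -1, 0, 1, 2, 3, 4, 6, 7, 8, 9, 11, 13}
|A +̂ A| = 13
(Reference bound: |A +̂ A| ≥ 2|A| - 3 for |A| ≥ 2, with |A| = 6 giving ≥ 9.)

|A +̂ A| = 13


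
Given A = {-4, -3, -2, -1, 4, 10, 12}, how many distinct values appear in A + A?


A + A = {a + a' : a, a' ∈ A}; |A| = 7.
General bounds: 2|A| - 1 ≤ |A + A| ≤ |A|(|A|+1)/2, i.e. 13 ≤ |A + A| ≤ 28.
Lower bound 2|A|-1 is attained iff A is an arithmetic progression.
Enumerate sums a + a' for a ≤ a' (symmetric, so this suffices):
a = -4: -4+-4=-8, -4+-3=-7, -4+-2=-6, -4+-1=-5, -4+4=0, -4+10=6, -4+12=8
a = -3: -3+-3=-6, -3+-2=-5, -3+-1=-4, -3+4=1, -3+10=7, -3+12=9
a = -2: -2+-2=-4, -2+-1=-3, -2+4=2, -2+10=8, -2+12=10
a = -1: -1+-1=-2, -1+4=3, -1+10=9, -1+12=11
a = 4: 4+4=8, 4+10=14, 4+12=16
a = 10: 10+10=20, 10+12=22
a = 12: 12+12=24
Distinct sums: {-8, -7, -6, -5, -4, -3, -2, 0, 1, 2, 3, 6, 7, 8, 9, 10, 11, 14, 16, 20, 22, 24}
|A + A| = 22

|A + A| = 22


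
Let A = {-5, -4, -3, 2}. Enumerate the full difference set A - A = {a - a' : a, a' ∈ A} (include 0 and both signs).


A - A = {a - a' : a, a' ∈ A}.
Compute a - a' for each ordered pair (a, a'):
a = -5: -5--5=0, -5--4=-1, -5--3=-2, -5-2=-7
a = -4: -4--5=1, -4--4=0, -4--3=-1, -4-2=-6
a = -3: -3--5=2, -3--4=1, -3--3=0, -3-2=-5
a = 2: 2--5=7, 2--4=6, 2--3=5, 2-2=0
Collecting distinct values (and noting 0 appears from a-a):
A - A = {-7, -6, -5, -2, -1, 0, 1, 2, 5, 6, 7}
|A - A| = 11

A - A = {-7, -6, -5, -2, -1, 0, 1, 2, 5, 6, 7}


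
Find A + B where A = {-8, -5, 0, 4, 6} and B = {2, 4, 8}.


A + B = {a + b : a ∈ A, b ∈ B}.
Enumerate all |A|·|B| = 5·3 = 15 pairs (a, b) and collect distinct sums.
a = -8: -8+2=-6, -8+4=-4, -8+8=0
a = -5: -5+2=-3, -5+4=-1, -5+8=3
a = 0: 0+2=2, 0+4=4, 0+8=8
a = 4: 4+2=6, 4+4=8, 4+8=12
a = 6: 6+2=8, 6+4=10, 6+8=14
Collecting distinct sums: A + B = {-6, -4, -3, -1, 0, 2, 3, 4, 6, 8, 10, 12, 14}
|A + B| = 13

A + B = {-6, -4, -3, -1, 0, 2, 3, 4, 6, 8, 10, 12, 14}


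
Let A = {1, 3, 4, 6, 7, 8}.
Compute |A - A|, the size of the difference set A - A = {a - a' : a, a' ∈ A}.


A - A = {a - a' : a, a' ∈ A}; |A| = 6.
Bounds: 2|A|-1 ≤ |A - A| ≤ |A|² - |A| + 1, i.e. 11 ≤ |A - A| ≤ 31.
Note: 0 ∈ A - A always (from a - a). The set is symmetric: if d ∈ A - A then -d ∈ A - A.
Enumerate nonzero differences d = a - a' with a > a' (then include -d):
Positive differences: {1, 2, 3, 4, 5, 6, 7}
Full difference set: {0} ∪ (positive diffs) ∪ (negative diffs).
|A - A| = 1 + 2·7 = 15 (matches direct enumeration: 15).

|A - A| = 15


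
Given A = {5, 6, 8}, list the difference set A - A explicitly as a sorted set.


A - A = {a - a' : a, a' ∈ A}.
Compute a - a' for each ordered pair (a, a'):
a = 5: 5-5=0, 5-6=-1, 5-8=-3
a = 6: 6-5=1, 6-6=0, 6-8=-2
a = 8: 8-5=3, 8-6=2, 8-8=0
Collecting distinct values (and noting 0 appears from a-a):
A - A = {-3, -2, -1, 0, 1, 2, 3}
|A - A| = 7

A - A = {-3, -2, -1, 0, 1, 2, 3}


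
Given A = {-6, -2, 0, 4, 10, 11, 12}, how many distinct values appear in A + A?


A + A = {a + a' : a, a' ∈ A}; |A| = 7.
General bounds: 2|A| - 1 ≤ |A + A| ≤ |A|(|A|+1)/2, i.e. 13 ≤ |A + A| ≤ 28.
Lower bound 2|A|-1 is attained iff A is an arithmetic progression.
Enumerate sums a + a' for a ≤ a' (symmetric, so this suffices):
a = -6: -6+-6=-12, -6+-2=-8, -6+0=-6, -6+4=-2, -6+10=4, -6+11=5, -6+12=6
a = -2: -2+-2=-4, -2+0=-2, -2+4=2, -2+10=8, -2+11=9, -2+12=10
a = 0: 0+0=0, 0+4=4, 0+10=10, 0+11=11, 0+12=12
a = 4: 4+4=8, 4+10=14, 4+11=15, 4+12=16
a = 10: 10+10=20, 10+11=21, 10+12=22
a = 11: 11+11=22, 11+12=23
a = 12: 12+12=24
Distinct sums: {-12, -8, -6, -4, -2, 0, 2, 4, 5, 6, 8, 9, 10, 11, 12, 14, 15, 16, 20, 21, 22, 23, 24}
|A + A| = 23

|A + A| = 23


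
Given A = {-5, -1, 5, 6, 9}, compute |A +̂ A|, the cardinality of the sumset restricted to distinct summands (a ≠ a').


Restricted sumset: A +̂ A = {a + a' : a ∈ A, a' ∈ A, a ≠ a'}.
Equivalently, take A + A and drop any sum 2a that is achievable ONLY as a + a for a ∈ A (i.e. sums representable only with equal summands).
Enumerate pairs (a, a') with a < a' (symmetric, so each unordered pair gives one sum; this covers all a ≠ a'):
  -5 + -1 = -6
  -5 + 5 = 0
  -5 + 6 = 1
  -5 + 9 = 4
  -1 + 5 = 4
  -1 + 6 = 5
  -1 + 9 = 8
  5 + 6 = 11
  5 + 9 = 14
  6 + 9 = 15
Collected distinct sums: {-6, 0, 1, 4, 5, 8, 11, 14, 15}
|A +̂ A| = 9
(Reference bound: |A +̂ A| ≥ 2|A| - 3 for |A| ≥ 2, with |A| = 5 giving ≥ 7.)

|A +̂ A| = 9


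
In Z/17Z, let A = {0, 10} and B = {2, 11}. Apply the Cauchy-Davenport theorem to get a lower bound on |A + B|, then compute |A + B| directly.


Cauchy-Davenport: |A + B| ≥ min(p, |A| + |B| - 1) for A, B nonempty in Z/pZ.
|A| = 2, |B| = 2, p = 17.
CD lower bound = min(17, 2 + 2 - 1) = min(17, 3) = 3.
Compute A + B mod 17 directly:
a = 0: 0+2=2, 0+11=11
a = 10: 10+2=12, 10+11=4
A + B = {2, 4, 11, 12}, so |A + B| = 4.
Verify: 4 ≥ 3? Yes ✓.

CD lower bound = 3, actual |A + B| = 4.


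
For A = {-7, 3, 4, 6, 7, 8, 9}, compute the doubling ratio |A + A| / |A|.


|A| = 7.
Compute A + A by enumerating all 49 pairs.
A + A = {-14, -4, -3, -1, 0, 1, 2, 6, 7, 8, 9, 10, 11, 12, 13, 14, 15, 16, 17, 18}, so |A + A| = 20.
K = |A + A| / |A| = 20/7 (already in lowest terms) ≈ 2.8571.
Reference: AP of size 7 gives K = 13/7 ≈ 1.8571; a fully generic set of size 7 gives K ≈ 4.0000.

|A| = 7, |A + A| = 20, K = 20/7.


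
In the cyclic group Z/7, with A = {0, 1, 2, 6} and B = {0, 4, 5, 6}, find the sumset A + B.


Work in Z/7Z: reduce every sum a + b modulo 7.
Enumerate all 16 pairs:
a = 0: 0+0=0, 0+4=4, 0+5=5, 0+6=6
a = 1: 1+0=1, 1+4=5, 1+5=6, 1+6=0
a = 2: 2+0=2, 2+4=6, 2+5=0, 2+6=1
a = 6: 6+0=6, 6+4=3, 6+5=4, 6+6=5
Distinct residues collected: {0, 1, 2, 3, 4, 5, 6}
|A + B| = 7 (out of 7 total residues).

A + B = {0, 1, 2, 3, 4, 5, 6}


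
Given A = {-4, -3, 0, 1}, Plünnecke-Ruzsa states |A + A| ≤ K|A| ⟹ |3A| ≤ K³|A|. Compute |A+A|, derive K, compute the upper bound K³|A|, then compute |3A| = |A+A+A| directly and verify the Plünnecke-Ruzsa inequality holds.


|A| = 4.
Step 1: Compute A + A by enumerating all 16 pairs.
A + A = {-8, -7, -6, -4, -3, -2, 0, 1, 2}, so |A + A| = 9.
Step 2: Doubling constant K = |A + A|/|A| = 9/4 = 9/4 ≈ 2.2500.
Step 3: Plünnecke-Ruzsa gives |3A| ≤ K³·|A| = (2.2500)³ · 4 ≈ 45.5625.
Step 4: Compute 3A = A + A + A directly by enumerating all triples (a,b,c) ∈ A³; |3A| = 16.
Step 5: Check 16 ≤ 45.5625? Yes ✓.

K = 9/4, Plünnecke-Ruzsa bound K³|A| ≈ 45.5625, |3A| = 16, inequality holds.


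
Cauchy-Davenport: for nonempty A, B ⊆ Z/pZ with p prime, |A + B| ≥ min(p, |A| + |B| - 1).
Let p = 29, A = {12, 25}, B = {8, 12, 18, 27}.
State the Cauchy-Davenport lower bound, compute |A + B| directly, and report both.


Cauchy-Davenport: |A + B| ≥ min(p, |A| + |B| - 1) for A, B nonempty in Z/pZ.
|A| = 2, |B| = 4, p = 29.
CD lower bound = min(29, 2 + 4 - 1) = min(29, 5) = 5.
Compute A + B mod 29 directly:
a = 12: 12+8=20, 12+12=24, 12+18=1, 12+27=10
a = 25: 25+8=4, 25+12=8, 25+18=14, 25+27=23
A + B = {1, 4, 8, 10, 14, 20, 23, 24}, so |A + B| = 8.
Verify: 8 ≥ 5? Yes ✓.

CD lower bound = 5, actual |A + B| = 8.


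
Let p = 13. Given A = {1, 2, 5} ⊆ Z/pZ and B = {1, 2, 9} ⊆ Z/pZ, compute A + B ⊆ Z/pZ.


Work in Z/13Z: reduce every sum a + b modulo 13.
Enumerate all 9 pairs:
a = 1: 1+1=2, 1+2=3, 1+9=10
a = 2: 2+1=3, 2+2=4, 2+9=11
a = 5: 5+1=6, 5+2=7, 5+9=1
Distinct residues collected: {1, 2, 3, 4, 6, 7, 10, 11}
|A + B| = 8 (out of 13 total residues).

A + B = {1, 2, 3, 4, 6, 7, 10, 11}


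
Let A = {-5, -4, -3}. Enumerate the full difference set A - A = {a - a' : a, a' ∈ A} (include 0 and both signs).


A - A = {a - a' : a, a' ∈ A}.
Compute a - a' for each ordered pair (a, a'):
a = -5: -5--5=0, -5--4=-1, -5--3=-2
a = -4: -4--5=1, -4--4=0, -4--3=-1
a = -3: -3--5=2, -3--4=1, -3--3=0
Collecting distinct values (and noting 0 appears from a-a):
A - A = {-2, -1, 0, 1, 2}
|A - A| = 5

A - A = {-2, -1, 0, 1, 2}


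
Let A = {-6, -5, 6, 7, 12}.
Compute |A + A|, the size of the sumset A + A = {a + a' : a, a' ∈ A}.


A + A = {a + a' : a, a' ∈ A}; |A| = 5.
General bounds: 2|A| - 1 ≤ |A + A| ≤ |A|(|A|+1)/2, i.e. 9 ≤ |A + A| ≤ 15.
Lower bound 2|A|-1 is attained iff A is an arithmetic progression.
Enumerate sums a + a' for a ≤ a' (symmetric, so this suffices):
a = -6: -6+-6=-12, -6+-5=-11, -6+6=0, -6+7=1, -6+12=6
a = -5: -5+-5=-10, -5+6=1, -5+7=2, -5+12=7
a = 6: 6+6=12, 6+7=13, 6+12=18
a = 7: 7+7=14, 7+12=19
a = 12: 12+12=24
Distinct sums: {-12, -11, -10, 0, 1, 2, 6, 7, 12, 13, 14, 18, 19, 24}
|A + A| = 14

|A + A| = 14


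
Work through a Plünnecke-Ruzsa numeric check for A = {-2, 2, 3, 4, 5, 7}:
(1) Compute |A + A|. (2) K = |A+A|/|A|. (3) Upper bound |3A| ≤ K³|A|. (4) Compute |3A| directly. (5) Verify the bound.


|A| = 6.
Step 1: Compute A + A by enumerating all 36 pairs.
A + A = {-4, 0, 1, 2, 3, 4, 5, 6, 7, 8, 9, 10, 11, 12, 14}, so |A + A| = 15.
Step 2: Doubling constant K = |A + A|/|A| = 15/6 = 15/6 ≈ 2.5000.
Step 3: Plünnecke-Ruzsa gives |3A| ≤ K³·|A| = (2.5000)³ · 6 ≈ 93.7500.
Step 4: Compute 3A = A + A + A directly by enumerating all triples (a,b,c) ∈ A³; |3A| = 24.
Step 5: Check 24 ≤ 93.7500? Yes ✓.

K = 15/6, Plünnecke-Ruzsa bound K³|A| ≈ 93.7500, |3A| = 24, inequality holds.


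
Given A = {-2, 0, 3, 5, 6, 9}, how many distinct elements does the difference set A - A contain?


A - A = {a - a' : a, a' ∈ A}; |A| = 6.
Bounds: 2|A|-1 ≤ |A - A| ≤ |A|² - |A| + 1, i.e. 11 ≤ |A - A| ≤ 31.
Note: 0 ∈ A - A always (from a - a). The set is symmetric: if d ∈ A - A then -d ∈ A - A.
Enumerate nonzero differences d = a - a' with a > a' (then include -d):
Positive differences: {1, 2, 3, 4, 5, 6, 7, 8, 9, 11}
Full difference set: {0} ∪ (positive diffs) ∪ (negative diffs).
|A - A| = 1 + 2·10 = 21 (matches direct enumeration: 21).

|A - A| = 21


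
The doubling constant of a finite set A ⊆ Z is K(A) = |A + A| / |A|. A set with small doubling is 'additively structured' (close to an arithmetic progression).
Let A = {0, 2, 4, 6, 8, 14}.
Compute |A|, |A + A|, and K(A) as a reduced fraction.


|A| = 6.
Compute A + A by enumerating all 36 pairs.
A + A = {0, 2, 4, 6, 8, 10, 12, 14, 16, 18, 20, 22, 28}, so |A + A| = 13.
K = |A + A| / |A| = 13/6 (already in lowest terms) ≈ 2.1667.
Reference: AP of size 6 gives K = 11/6 ≈ 1.8333; a fully generic set of size 6 gives K ≈ 3.5000.

|A| = 6, |A + A| = 13, K = 13/6.


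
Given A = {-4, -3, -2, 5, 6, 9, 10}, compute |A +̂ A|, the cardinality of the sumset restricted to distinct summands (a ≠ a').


Restricted sumset: A +̂ A = {a + a' : a ∈ A, a' ∈ A, a ≠ a'}.
Equivalently, take A + A and drop any sum 2a that is achievable ONLY as a + a for a ∈ A (i.e. sums representable only with equal summands).
Enumerate pairs (a, a') with a < a' (symmetric, so each unordered pair gives one sum; this covers all a ≠ a'):
  -4 + -3 = -7
  -4 + -2 = -6
  -4 + 5 = 1
  -4 + 6 = 2
  -4 + 9 = 5
  -4 + 10 = 6
  -3 + -2 = -5
  -3 + 5 = 2
  -3 + 6 = 3
  -3 + 9 = 6
  -3 + 10 = 7
  -2 + 5 = 3
  -2 + 6 = 4
  -2 + 9 = 7
  -2 + 10 = 8
  5 + 6 = 11
  5 + 9 = 14
  5 + 10 = 15
  6 + 9 = 15
  6 + 10 = 16
  9 + 10 = 19
Collected distinct sums: {-7, -6, -5, 1, 2, 3, 4, 5, 6, 7, 8, 11, 14, 15, 16, 19}
|A +̂ A| = 16
(Reference bound: |A +̂ A| ≥ 2|A| - 3 for |A| ≥ 2, with |A| = 7 giving ≥ 11.)

|A +̂ A| = 16


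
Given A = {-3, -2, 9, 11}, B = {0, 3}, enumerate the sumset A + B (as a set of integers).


A + B = {a + b : a ∈ A, b ∈ B}.
Enumerate all |A|·|B| = 4·2 = 8 pairs (a, b) and collect distinct sums.
a = -3: -3+0=-3, -3+3=0
a = -2: -2+0=-2, -2+3=1
a = 9: 9+0=9, 9+3=12
a = 11: 11+0=11, 11+3=14
Collecting distinct sums: A + B = {-3, -2, 0, 1, 9, 11, 12, 14}
|A + B| = 8

A + B = {-3, -2, 0, 1, 9, 11, 12, 14}


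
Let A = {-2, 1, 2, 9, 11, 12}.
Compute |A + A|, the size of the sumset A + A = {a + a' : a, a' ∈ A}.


A + A = {a + a' : a, a' ∈ A}; |A| = 6.
General bounds: 2|A| - 1 ≤ |A + A| ≤ |A|(|A|+1)/2, i.e. 11 ≤ |A + A| ≤ 21.
Lower bound 2|A|-1 is attained iff A is an arithmetic progression.
Enumerate sums a + a' for a ≤ a' (symmetric, so this suffices):
a = -2: -2+-2=-4, -2+1=-1, -2+2=0, -2+9=7, -2+11=9, -2+12=10
a = 1: 1+1=2, 1+2=3, 1+9=10, 1+11=12, 1+12=13
a = 2: 2+2=4, 2+9=11, 2+11=13, 2+12=14
a = 9: 9+9=18, 9+11=20, 9+12=21
a = 11: 11+11=22, 11+12=23
a = 12: 12+12=24
Distinct sums: {-4, -1, 0, 2, 3, 4, 7, 9, 10, 11, 12, 13, 14, 18, 20, 21, 22, 23, 24}
|A + A| = 19

|A + A| = 19


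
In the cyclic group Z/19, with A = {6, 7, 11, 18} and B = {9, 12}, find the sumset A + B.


Work in Z/19Z: reduce every sum a + b modulo 19.
Enumerate all 8 pairs:
a = 6: 6+9=15, 6+12=18
a = 7: 7+9=16, 7+12=0
a = 11: 11+9=1, 11+12=4
a = 18: 18+9=8, 18+12=11
Distinct residues collected: {0, 1, 4, 8, 11, 15, 16, 18}
|A + B| = 8 (out of 19 total residues).

A + B = {0, 1, 4, 8, 11, 15, 16, 18}


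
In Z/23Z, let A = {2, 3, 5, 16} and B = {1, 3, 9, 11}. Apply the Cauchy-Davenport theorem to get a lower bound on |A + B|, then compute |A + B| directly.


Cauchy-Davenport: |A + B| ≥ min(p, |A| + |B| - 1) for A, B nonempty in Z/pZ.
|A| = 4, |B| = 4, p = 23.
CD lower bound = min(23, 4 + 4 - 1) = min(23, 7) = 7.
Compute A + B mod 23 directly:
a = 2: 2+1=3, 2+3=5, 2+9=11, 2+11=13
a = 3: 3+1=4, 3+3=6, 3+9=12, 3+11=14
a = 5: 5+1=6, 5+3=8, 5+9=14, 5+11=16
a = 16: 16+1=17, 16+3=19, 16+9=2, 16+11=4
A + B = {2, 3, 4, 5, 6, 8, 11, 12, 13, 14, 16, 17, 19}, so |A + B| = 13.
Verify: 13 ≥ 7? Yes ✓.

CD lower bound = 7, actual |A + B| = 13.


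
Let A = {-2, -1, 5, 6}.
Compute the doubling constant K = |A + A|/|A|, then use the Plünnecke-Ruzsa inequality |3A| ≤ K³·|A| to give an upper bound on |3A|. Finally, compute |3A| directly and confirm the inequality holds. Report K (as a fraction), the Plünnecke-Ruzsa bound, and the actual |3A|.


|A| = 4.
Step 1: Compute A + A by enumerating all 16 pairs.
A + A = {-4, -3, -2, 3, 4, 5, 10, 11, 12}, so |A + A| = 9.
Step 2: Doubling constant K = |A + A|/|A| = 9/4 = 9/4 ≈ 2.2500.
Step 3: Plünnecke-Ruzsa gives |3A| ≤ K³·|A| = (2.2500)³ · 4 ≈ 45.5625.
Step 4: Compute 3A = A + A + A directly by enumerating all triples (a,b,c) ∈ A³; |3A| = 16.
Step 5: Check 16 ≤ 45.5625? Yes ✓.

K = 9/4, Plünnecke-Ruzsa bound K³|A| ≈ 45.5625, |3A| = 16, inequality holds.


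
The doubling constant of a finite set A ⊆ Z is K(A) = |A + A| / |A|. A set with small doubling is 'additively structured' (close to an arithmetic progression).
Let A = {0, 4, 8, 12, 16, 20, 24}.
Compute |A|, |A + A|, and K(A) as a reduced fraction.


|A| = 7.
Compute A + A by enumerating all 49 pairs.
A + A = {0, 4, 8, 12, 16, 20, 24, 28, 32, 36, 40, 44, 48}, so |A + A| = 13.
K = |A + A| / |A| = 13/7 (already in lowest terms) ≈ 1.8571.
Reference: AP of size 7 gives K = 13/7 ≈ 1.8571; a fully generic set of size 7 gives K ≈ 4.0000.

|A| = 7, |A + A| = 13, K = 13/7.


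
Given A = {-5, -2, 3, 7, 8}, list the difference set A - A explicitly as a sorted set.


A - A = {a - a' : a, a' ∈ A}.
Compute a - a' for each ordered pair (a, a'):
a = -5: -5--5=0, -5--2=-3, -5-3=-8, -5-7=-12, -5-8=-13
a = -2: -2--5=3, -2--2=0, -2-3=-5, -2-7=-9, -2-8=-10
a = 3: 3--5=8, 3--2=5, 3-3=0, 3-7=-4, 3-8=-5
a = 7: 7--5=12, 7--2=9, 7-3=4, 7-7=0, 7-8=-1
a = 8: 8--5=13, 8--2=10, 8-3=5, 8-7=1, 8-8=0
Collecting distinct values (and noting 0 appears from a-a):
A - A = {-13, -12, -10, -9, -8, -5, -4, -3, -1, 0, 1, 3, 4, 5, 8, 9, 10, 12, 13}
|A - A| = 19

A - A = {-13, -12, -10, -9, -8, -5, -4, -3, -1, 0, 1, 3, 4, 5, 8, 9, 10, 12, 13}


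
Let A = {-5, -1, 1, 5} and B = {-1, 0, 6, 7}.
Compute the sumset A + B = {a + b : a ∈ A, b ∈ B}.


A + B = {a + b : a ∈ A, b ∈ B}.
Enumerate all |A|·|B| = 4·4 = 16 pairs (a, b) and collect distinct sums.
a = -5: -5+-1=-6, -5+0=-5, -5+6=1, -5+7=2
a = -1: -1+-1=-2, -1+0=-1, -1+6=5, -1+7=6
a = 1: 1+-1=0, 1+0=1, 1+6=7, 1+7=8
a = 5: 5+-1=4, 5+0=5, 5+6=11, 5+7=12
Collecting distinct sums: A + B = {-6, -5, -2, -1, 0, 1, 2, 4, 5, 6, 7, 8, 11, 12}
|A + B| = 14

A + B = {-6, -5, -2, -1, 0, 1, 2, 4, 5, 6, 7, 8, 11, 12}
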